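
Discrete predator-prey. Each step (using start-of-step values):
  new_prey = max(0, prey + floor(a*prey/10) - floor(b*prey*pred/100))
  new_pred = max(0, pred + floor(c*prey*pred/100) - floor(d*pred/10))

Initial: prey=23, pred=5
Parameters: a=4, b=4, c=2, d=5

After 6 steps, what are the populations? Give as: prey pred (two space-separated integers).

Step 1: prey: 23+9-4=28; pred: 5+2-2=5
Step 2: prey: 28+11-5=34; pred: 5+2-2=5
Step 3: prey: 34+13-6=41; pred: 5+3-2=6
Step 4: prey: 41+16-9=48; pred: 6+4-3=7
Step 5: prey: 48+19-13=54; pred: 7+6-3=10
Step 6: prey: 54+21-21=54; pred: 10+10-5=15

Answer: 54 15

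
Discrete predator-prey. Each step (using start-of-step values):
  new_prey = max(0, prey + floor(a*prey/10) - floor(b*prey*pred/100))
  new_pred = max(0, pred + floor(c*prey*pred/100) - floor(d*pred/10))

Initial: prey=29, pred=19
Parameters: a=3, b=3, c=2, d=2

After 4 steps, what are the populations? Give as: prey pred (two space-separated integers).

Step 1: prey: 29+8-16=21; pred: 19+11-3=27
Step 2: prey: 21+6-17=10; pred: 27+11-5=33
Step 3: prey: 10+3-9=4; pred: 33+6-6=33
Step 4: prey: 4+1-3=2; pred: 33+2-6=29

Answer: 2 29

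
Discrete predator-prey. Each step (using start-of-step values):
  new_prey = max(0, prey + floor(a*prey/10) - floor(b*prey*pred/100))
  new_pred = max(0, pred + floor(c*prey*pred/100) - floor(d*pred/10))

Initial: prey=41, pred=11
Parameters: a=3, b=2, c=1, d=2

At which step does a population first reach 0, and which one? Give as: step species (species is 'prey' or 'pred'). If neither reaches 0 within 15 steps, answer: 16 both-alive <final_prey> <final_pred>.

Answer: 16 both-alive 5 9

Derivation:
Step 1: prey: 41+12-9=44; pred: 11+4-2=13
Step 2: prey: 44+13-11=46; pred: 13+5-2=16
Step 3: prey: 46+13-14=45; pred: 16+7-3=20
Step 4: prey: 45+13-18=40; pred: 20+9-4=25
Step 5: prey: 40+12-20=32; pred: 25+10-5=30
Step 6: prey: 32+9-19=22; pred: 30+9-6=33
Step 7: prey: 22+6-14=14; pred: 33+7-6=34
Step 8: prey: 14+4-9=9; pred: 34+4-6=32
Step 9: prey: 9+2-5=6; pred: 32+2-6=28
Step 10: prey: 6+1-3=4; pred: 28+1-5=24
Step 11: prey: 4+1-1=4; pred: 24+0-4=20
Step 12: prey: 4+1-1=4; pred: 20+0-4=16
Step 13: prey: 4+1-1=4; pred: 16+0-3=13
Step 14: prey: 4+1-1=4; pred: 13+0-2=11
Step 15: prey: 4+1-0=5; pred: 11+0-2=9
No extinction within 15 steps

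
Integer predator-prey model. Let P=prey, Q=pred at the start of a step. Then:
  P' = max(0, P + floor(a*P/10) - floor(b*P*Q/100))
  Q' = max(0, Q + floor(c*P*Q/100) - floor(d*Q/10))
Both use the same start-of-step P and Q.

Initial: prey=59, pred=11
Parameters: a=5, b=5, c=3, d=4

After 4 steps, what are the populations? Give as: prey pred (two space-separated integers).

Answer: 0 35

Derivation:
Step 1: prey: 59+29-32=56; pred: 11+19-4=26
Step 2: prey: 56+28-72=12; pred: 26+43-10=59
Step 3: prey: 12+6-35=0; pred: 59+21-23=57
Step 4: prey: 0+0-0=0; pred: 57+0-22=35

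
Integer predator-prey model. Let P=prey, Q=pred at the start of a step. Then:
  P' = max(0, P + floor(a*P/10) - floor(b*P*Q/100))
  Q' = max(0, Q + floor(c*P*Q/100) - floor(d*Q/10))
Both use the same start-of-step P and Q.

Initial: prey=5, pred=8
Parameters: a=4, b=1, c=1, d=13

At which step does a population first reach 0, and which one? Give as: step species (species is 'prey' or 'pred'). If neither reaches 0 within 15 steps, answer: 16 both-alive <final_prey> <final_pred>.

Step 1: prey: 5+2-0=7; pred: 8+0-10=0
First extinction: pred at step 1

Answer: 1 pred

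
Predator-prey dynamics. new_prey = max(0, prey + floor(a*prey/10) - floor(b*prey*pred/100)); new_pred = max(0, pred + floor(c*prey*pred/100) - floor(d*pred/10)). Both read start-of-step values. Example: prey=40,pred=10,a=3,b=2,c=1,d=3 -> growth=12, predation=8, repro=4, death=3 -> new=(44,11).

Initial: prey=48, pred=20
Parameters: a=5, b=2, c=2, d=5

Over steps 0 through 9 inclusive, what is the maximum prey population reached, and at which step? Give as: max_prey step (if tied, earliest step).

Step 1: prey: 48+24-19=53; pred: 20+19-10=29
Step 2: prey: 53+26-30=49; pred: 29+30-14=45
Step 3: prey: 49+24-44=29; pred: 45+44-22=67
Step 4: prey: 29+14-38=5; pred: 67+38-33=72
Step 5: prey: 5+2-7=0; pred: 72+7-36=43
Step 6: prey: 0+0-0=0; pred: 43+0-21=22
Step 7: prey: 0+0-0=0; pred: 22+0-11=11
Step 8: prey: 0+0-0=0; pred: 11+0-5=6
Step 9: prey: 0+0-0=0; pred: 6+0-3=3
Max prey = 53 at step 1

Answer: 53 1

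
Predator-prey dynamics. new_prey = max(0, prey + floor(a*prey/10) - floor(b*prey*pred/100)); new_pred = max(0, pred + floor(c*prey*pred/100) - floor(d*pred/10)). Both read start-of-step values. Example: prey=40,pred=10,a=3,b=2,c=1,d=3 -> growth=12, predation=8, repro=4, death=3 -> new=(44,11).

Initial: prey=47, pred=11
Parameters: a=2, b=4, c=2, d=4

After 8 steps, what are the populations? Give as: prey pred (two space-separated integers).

Step 1: prey: 47+9-20=36; pred: 11+10-4=17
Step 2: prey: 36+7-24=19; pred: 17+12-6=23
Step 3: prey: 19+3-17=5; pred: 23+8-9=22
Step 4: prey: 5+1-4=2; pred: 22+2-8=16
Step 5: prey: 2+0-1=1; pred: 16+0-6=10
Step 6: prey: 1+0-0=1; pred: 10+0-4=6
Step 7: prey: 1+0-0=1; pred: 6+0-2=4
Step 8: prey: 1+0-0=1; pred: 4+0-1=3

Answer: 1 3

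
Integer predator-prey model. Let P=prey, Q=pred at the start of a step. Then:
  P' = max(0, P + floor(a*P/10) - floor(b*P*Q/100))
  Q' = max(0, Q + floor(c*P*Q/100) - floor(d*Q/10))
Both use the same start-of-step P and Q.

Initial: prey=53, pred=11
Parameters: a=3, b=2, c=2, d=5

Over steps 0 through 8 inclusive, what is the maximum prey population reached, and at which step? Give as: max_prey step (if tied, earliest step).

Answer: 57 1

Derivation:
Step 1: prey: 53+15-11=57; pred: 11+11-5=17
Step 2: prey: 57+17-19=55; pred: 17+19-8=28
Step 3: prey: 55+16-30=41; pred: 28+30-14=44
Step 4: prey: 41+12-36=17; pred: 44+36-22=58
Step 5: prey: 17+5-19=3; pred: 58+19-29=48
Step 6: prey: 3+0-2=1; pred: 48+2-24=26
Step 7: prey: 1+0-0=1; pred: 26+0-13=13
Step 8: prey: 1+0-0=1; pred: 13+0-6=7
Max prey = 57 at step 1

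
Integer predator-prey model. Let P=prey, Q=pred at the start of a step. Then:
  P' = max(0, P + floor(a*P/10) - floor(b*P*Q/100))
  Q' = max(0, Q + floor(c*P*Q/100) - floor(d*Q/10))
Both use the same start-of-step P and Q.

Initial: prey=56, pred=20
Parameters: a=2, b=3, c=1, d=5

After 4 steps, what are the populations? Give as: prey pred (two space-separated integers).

Answer: 10 7

Derivation:
Step 1: prey: 56+11-33=34; pred: 20+11-10=21
Step 2: prey: 34+6-21=19; pred: 21+7-10=18
Step 3: prey: 19+3-10=12; pred: 18+3-9=12
Step 4: prey: 12+2-4=10; pred: 12+1-6=7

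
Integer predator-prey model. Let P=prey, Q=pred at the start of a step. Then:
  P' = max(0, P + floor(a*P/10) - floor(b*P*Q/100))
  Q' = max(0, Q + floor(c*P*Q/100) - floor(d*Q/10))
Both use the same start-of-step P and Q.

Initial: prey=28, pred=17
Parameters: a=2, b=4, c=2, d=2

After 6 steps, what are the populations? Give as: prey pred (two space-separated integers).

Step 1: prey: 28+5-19=14; pred: 17+9-3=23
Step 2: prey: 14+2-12=4; pred: 23+6-4=25
Step 3: prey: 4+0-4=0; pred: 25+2-5=22
Step 4: prey: 0+0-0=0; pred: 22+0-4=18
Step 5: prey: 0+0-0=0; pred: 18+0-3=15
Step 6: prey: 0+0-0=0; pred: 15+0-3=12

Answer: 0 12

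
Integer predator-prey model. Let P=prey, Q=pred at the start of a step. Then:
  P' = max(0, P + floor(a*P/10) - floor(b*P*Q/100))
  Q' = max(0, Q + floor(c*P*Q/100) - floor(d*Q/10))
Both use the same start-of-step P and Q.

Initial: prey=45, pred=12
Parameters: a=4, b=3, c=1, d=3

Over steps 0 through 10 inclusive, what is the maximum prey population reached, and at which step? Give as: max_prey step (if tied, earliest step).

Step 1: prey: 45+18-16=47; pred: 12+5-3=14
Step 2: prey: 47+18-19=46; pred: 14+6-4=16
Step 3: prey: 46+18-22=42; pred: 16+7-4=19
Step 4: prey: 42+16-23=35; pred: 19+7-5=21
Step 5: prey: 35+14-22=27; pred: 21+7-6=22
Step 6: prey: 27+10-17=20; pred: 22+5-6=21
Step 7: prey: 20+8-12=16; pred: 21+4-6=19
Step 8: prey: 16+6-9=13; pred: 19+3-5=17
Step 9: prey: 13+5-6=12; pred: 17+2-5=14
Step 10: prey: 12+4-5=11; pred: 14+1-4=11
Max prey = 47 at step 1

Answer: 47 1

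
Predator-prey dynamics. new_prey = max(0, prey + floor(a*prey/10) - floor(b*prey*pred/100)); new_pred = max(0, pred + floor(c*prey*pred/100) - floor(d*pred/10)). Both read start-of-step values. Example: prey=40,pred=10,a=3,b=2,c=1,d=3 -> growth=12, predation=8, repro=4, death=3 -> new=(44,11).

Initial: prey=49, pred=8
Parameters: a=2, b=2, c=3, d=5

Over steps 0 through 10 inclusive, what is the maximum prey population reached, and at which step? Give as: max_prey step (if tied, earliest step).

Step 1: prey: 49+9-7=51; pred: 8+11-4=15
Step 2: prey: 51+10-15=46; pred: 15+22-7=30
Step 3: prey: 46+9-27=28; pred: 30+41-15=56
Step 4: prey: 28+5-31=2; pred: 56+47-28=75
Step 5: prey: 2+0-3=0; pred: 75+4-37=42
Step 6: prey: 0+0-0=0; pred: 42+0-21=21
Step 7: prey: 0+0-0=0; pred: 21+0-10=11
Step 8: prey: 0+0-0=0; pred: 11+0-5=6
Step 9: prey: 0+0-0=0; pred: 6+0-3=3
Step 10: prey: 0+0-0=0; pred: 3+0-1=2
Max prey = 51 at step 1

Answer: 51 1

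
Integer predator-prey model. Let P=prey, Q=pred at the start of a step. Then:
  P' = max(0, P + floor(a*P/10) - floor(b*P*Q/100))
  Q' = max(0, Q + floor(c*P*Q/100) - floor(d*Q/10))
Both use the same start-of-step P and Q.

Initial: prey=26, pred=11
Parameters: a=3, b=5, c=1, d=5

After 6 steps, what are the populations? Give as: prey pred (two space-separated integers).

Answer: 31 1

Derivation:
Step 1: prey: 26+7-14=19; pred: 11+2-5=8
Step 2: prey: 19+5-7=17; pred: 8+1-4=5
Step 3: prey: 17+5-4=18; pred: 5+0-2=3
Step 4: prey: 18+5-2=21; pred: 3+0-1=2
Step 5: prey: 21+6-2=25; pred: 2+0-1=1
Step 6: prey: 25+7-1=31; pred: 1+0-0=1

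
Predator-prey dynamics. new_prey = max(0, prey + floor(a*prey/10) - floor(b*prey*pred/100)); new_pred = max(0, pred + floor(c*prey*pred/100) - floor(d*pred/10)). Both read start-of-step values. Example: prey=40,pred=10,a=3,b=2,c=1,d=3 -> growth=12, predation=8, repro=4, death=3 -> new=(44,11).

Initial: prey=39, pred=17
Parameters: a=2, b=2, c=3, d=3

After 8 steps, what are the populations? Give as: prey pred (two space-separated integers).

Answer: 0 14

Derivation:
Step 1: prey: 39+7-13=33; pred: 17+19-5=31
Step 2: prey: 33+6-20=19; pred: 31+30-9=52
Step 3: prey: 19+3-19=3; pred: 52+29-15=66
Step 4: prey: 3+0-3=0; pred: 66+5-19=52
Step 5: prey: 0+0-0=0; pred: 52+0-15=37
Step 6: prey: 0+0-0=0; pred: 37+0-11=26
Step 7: prey: 0+0-0=0; pred: 26+0-7=19
Step 8: prey: 0+0-0=0; pred: 19+0-5=14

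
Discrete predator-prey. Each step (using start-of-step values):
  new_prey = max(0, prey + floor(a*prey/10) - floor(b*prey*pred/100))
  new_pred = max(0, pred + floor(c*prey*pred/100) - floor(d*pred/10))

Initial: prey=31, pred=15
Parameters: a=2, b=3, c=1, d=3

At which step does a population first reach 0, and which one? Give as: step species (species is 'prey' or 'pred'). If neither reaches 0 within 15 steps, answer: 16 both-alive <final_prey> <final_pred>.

Answer: 16 both-alive 24 3

Derivation:
Step 1: prey: 31+6-13=24; pred: 15+4-4=15
Step 2: prey: 24+4-10=18; pred: 15+3-4=14
Step 3: prey: 18+3-7=14; pred: 14+2-4=12
Step 4: prey: 14+2-5=11; pred: 12+1-3=10
Step 5: prey: 11+2-3=10; pred: 10+1-3=8
Step 6: prey: 10+2-2=10; pred: 8+0-2=6
Step 7: prey: 10+2-1=11; pred: 6+0-1=5
Step 8: prey: 11+2-1=12; pred: 5+0-1=4
Step 9: prey: 12+2-1=13; pred: 4+0-1=3
Step 10: prey: 13+2-1=14; pred: 3+0-0=3
Step 11: prey: 14+2-1=15; pred: 3+0-0=3
Step 12: prey: 15+3-1=17; pred: 3+0-0=3
Step 13: prey: 17+3-1=19; pred: 3+0-0=3
Step 14: prey: 19+3-1=21; pred: 3+0-0=3
Step 15: prey: 21+4-1=24; pred: 3+0-0=3
No extinction within 15 steps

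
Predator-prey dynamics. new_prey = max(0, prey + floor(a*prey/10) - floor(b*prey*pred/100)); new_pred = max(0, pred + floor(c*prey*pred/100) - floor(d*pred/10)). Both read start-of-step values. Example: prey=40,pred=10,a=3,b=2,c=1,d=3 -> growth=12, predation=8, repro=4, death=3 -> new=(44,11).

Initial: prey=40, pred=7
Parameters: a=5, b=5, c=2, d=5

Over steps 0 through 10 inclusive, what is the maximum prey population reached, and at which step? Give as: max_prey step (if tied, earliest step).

Step 1: prey: 40+20-14=46; pred: 7+5-3=9
Step 2: prey: 46+23-20=49; pred: 9+8-4=13
Step 3: prey: 49+24-31=42; pred: 13+12-6=19
Step 4: prey: 42+21-39=24; pred: 19+15-9=25
Step 5: prey: 24+12-30=6; pred: 25+12-12=25
Step 6: prey: 6+3-7=2; pred: 25+3-12=16
Step 7: prey: 2+1-1=2; pred: 16+0-8=8
Step 8: prey: 2+1-0=3; pred: 8+0-4=4
Step 9: prey: 3+1-0=4; pred: 4+0-2=2
Step 10: prey: 4+2-0=6; pred: 2+0-1=1
Max prey = 49 at step 2

Answer: 49 2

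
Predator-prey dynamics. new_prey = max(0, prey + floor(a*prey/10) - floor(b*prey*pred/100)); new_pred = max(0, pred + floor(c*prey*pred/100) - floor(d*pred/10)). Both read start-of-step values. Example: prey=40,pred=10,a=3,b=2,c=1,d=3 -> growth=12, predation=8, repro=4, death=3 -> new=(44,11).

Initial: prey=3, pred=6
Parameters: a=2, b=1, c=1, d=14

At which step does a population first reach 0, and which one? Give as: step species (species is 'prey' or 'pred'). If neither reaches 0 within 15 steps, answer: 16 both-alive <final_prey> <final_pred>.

Answer: 1 pred

Derivation:
Step 1: prey: 3+0-0=3; pred: 6+0-8=0
First extinction: pred at step 1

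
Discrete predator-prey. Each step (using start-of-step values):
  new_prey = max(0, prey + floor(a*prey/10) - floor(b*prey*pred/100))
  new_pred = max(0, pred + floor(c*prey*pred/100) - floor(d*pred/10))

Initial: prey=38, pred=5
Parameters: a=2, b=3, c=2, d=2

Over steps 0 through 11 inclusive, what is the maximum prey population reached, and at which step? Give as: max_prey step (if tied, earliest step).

Step 1: prey: 38+7-5=40; pred: 5+3-1=7
Step 2: prey: 40+8-8=40; pred: 7+5-1=11
Step 3: prey: 40+8-13=35; pred: 11+8-2=17
Step 4: prey: 35+7-17=25; pred: 17+11-3=25
Step 5: prey: 25+5-18=12; pred: 25+12-5=32
Step 6: prey: 12+2-11=3; pred: 32+7-6=33
Step 7: prey: 3+0-2=1; pred: 33+1-6=28
Step 8: prey: 1+0-0=1; pred: 28+0-5=23
Step 9: prey: 1+0-0=1; pred: 23+0-4=19
Step 10: prey: 1+0-0=1; pred: 19+0-3=16
Step 11: prey: 1+0-0=1; pred: 16+0-3=13
Max prey = 40 at step 1

Answer: 40 1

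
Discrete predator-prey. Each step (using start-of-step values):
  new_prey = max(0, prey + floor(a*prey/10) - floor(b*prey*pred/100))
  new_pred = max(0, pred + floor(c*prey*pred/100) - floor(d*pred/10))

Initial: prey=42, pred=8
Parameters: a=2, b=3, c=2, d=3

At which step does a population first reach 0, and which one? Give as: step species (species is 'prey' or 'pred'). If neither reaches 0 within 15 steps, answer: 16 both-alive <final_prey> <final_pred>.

Answer: 16 both-alive 1 3

Derivation:
Step 1: prey: 42+8-10=40; pred: 8+6-2=12
Step 2: prey: 40+8-14=34; pred: 12+9-3=18
Step 3: prey: 34+6-18=22; pred: 18+12-5=25
Step 4: prey: 22+4-16=10; pred: 25+11-7=29
Step 5: prey: 10+2-8=4; pred: 29+5-8=26
Step 6: prey: 4+0-3=1; pred: 26+2-7=21
Step 7: prey: 1+0-0=1; pred: 21+0-6=15
Step 8: prey: 1+0-0=1; pred: 15+0-4=11
Step 9: prey: 1+0-0=1; pred: 11+0-3=8
Step 10: prey: 1+0-0=1; pred: 8+0-2=6
Step 11: prey: 1+0-0=1; pred: 6+0-1=5
Step 12: prey: 1+0-0=1; pred: 5+0-1=4
Step 13: prey: 1+0-0=1; pred: 4+0-1=3
Step 14: prey: 1+0-0=1; pred: 3+0-0=3
Steps 15-15: state stable at prey=1, pred=3 (no change)
No extinction within 15 steps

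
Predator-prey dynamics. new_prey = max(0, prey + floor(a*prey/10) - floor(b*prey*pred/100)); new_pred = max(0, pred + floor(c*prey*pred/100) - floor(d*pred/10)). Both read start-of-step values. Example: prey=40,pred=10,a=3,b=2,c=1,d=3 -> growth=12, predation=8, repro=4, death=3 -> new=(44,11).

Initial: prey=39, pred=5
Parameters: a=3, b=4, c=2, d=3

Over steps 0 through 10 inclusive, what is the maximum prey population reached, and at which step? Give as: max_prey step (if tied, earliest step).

Answer: 43 1

Derivation:
Step 1: prey: 39+11-7=43; pred: 5+3-1=7
Step 2: prey: 43+12-12=43; pred: 7+6-2=11
Step 3: prey: 43+12-18=37; pred: 11+9-3=17
Step 4: prey: 37+11-25=23; pred: 17+12-5=24
Step 5: prey: 23+6-22=7; pred: 24+11-7=28
Step 6: prey: 7+2-7=2; pred: 28+3-8=23
Step 7: prey: 2+0-1=1; pred: 23+0-6=17
Step 8: prey: 1+0-0=1; pred: 17+0-5=12
Step 9: prey: 1+0-0=1; pred: 12+0-3=9
Step 10: prey: 1+0-0=1; pred: 9+0-2=7
Max prey = 43 at step 1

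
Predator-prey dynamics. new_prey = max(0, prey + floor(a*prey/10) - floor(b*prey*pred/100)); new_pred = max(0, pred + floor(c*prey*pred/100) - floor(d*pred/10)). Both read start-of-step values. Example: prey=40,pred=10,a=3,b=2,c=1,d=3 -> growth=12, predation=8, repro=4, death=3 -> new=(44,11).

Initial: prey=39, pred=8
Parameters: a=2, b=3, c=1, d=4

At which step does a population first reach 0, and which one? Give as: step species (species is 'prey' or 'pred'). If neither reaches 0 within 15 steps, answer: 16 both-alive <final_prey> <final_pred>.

Answer: 16 both-alive 36 7

Derivation:
Step 1: prey: 39+7-9=37; pred: 8+3-3=8
Step 2: prey: 37+7-8=36; pred: 8+2-3=7
Step 3: prey: 36+7-7=36; pred: 7+2-2=7
Steps 4-15: state stable at prey=36, pred=7 (no change)
No extinction within 15 steps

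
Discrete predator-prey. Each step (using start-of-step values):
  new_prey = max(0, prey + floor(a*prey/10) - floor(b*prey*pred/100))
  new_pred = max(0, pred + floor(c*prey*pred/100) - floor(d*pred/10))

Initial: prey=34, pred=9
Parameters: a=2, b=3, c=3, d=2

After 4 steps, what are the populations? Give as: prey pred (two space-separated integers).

Step 1: prey: 34+6-9=31; pred: 9+9-1=17
Step 2: prey: 31+6-15=22; pred: 17+15-3=29
Step 3: prey: 22+4-19=7; pred: 29+19-5=43
Step 4: prey: 7+1-9=0; pred: 43+9-8=44

Answer: 0 44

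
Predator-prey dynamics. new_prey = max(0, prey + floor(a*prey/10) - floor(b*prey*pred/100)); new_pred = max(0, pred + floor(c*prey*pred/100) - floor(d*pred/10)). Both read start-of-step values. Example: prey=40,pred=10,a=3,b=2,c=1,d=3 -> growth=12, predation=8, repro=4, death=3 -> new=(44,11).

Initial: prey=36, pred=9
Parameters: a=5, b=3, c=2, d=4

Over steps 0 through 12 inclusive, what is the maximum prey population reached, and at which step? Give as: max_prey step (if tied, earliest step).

Step 1: prey: 36+18-9=45; pred: 9+6-3=12
Step 2: prey: 45+22-16=51; pred: 12+10-4=18
Step 3: prey: 51+25-27=49; pred: 18+18-7=29
Step 4: prey: 49+24-42=31; pred: 29+28-11=46
Step 5: prey: 31+15-42=4; pred: 46+28-18=56
Step 6: prey: 4+2-6=0; pred: 56+4-22=38
Step 7: prey: 0+0-0=0; pred: 38+0-15=23
Step 8: prey: 0+0-0=0; pred: 23+0-9=14
Step 9: prey: 0+0-0=0; pred: 14+0-5=9
Step 10: prey: 0+0-0=0; pred: 9+0-3=6
Step 11: prey: 0+0-0=0; pred: 6+0-2=4
Step 12: prey: 0+0-0=0; pred: 4+0-1=3
Max prey = 51 at step 2

Answer: 51 2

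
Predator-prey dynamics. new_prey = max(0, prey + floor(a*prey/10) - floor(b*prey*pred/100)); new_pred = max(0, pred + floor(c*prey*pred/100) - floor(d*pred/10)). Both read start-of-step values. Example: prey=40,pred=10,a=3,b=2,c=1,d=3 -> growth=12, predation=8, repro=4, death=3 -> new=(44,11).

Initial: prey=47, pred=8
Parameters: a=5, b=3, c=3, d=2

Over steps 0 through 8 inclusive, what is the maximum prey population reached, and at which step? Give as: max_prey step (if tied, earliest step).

Answer: 59 1

Derivation:
Step 1: prey: 47+23-11=59; pred: 8+11-1=18
Step 2: prey: 59+29-31=57; pred: 18+31-3=46
Step 3: prey: 57+28-78=7; pred: 46+78-9=115
Step 4: prey: 7+3-24=0; pred: 115+24-23=116
Step 5: prey: 0+0-0=0; pred: 116+0-23=93
Step 6: prey: 0+0-0=0; pred: 93+0-18=75
Step 7: prey: 0+0-0=0; pred: 75+0-15=60
Step 8: prey: 0+0-0=0; pred: 60+0-12=48
Max prey = 59 at step 1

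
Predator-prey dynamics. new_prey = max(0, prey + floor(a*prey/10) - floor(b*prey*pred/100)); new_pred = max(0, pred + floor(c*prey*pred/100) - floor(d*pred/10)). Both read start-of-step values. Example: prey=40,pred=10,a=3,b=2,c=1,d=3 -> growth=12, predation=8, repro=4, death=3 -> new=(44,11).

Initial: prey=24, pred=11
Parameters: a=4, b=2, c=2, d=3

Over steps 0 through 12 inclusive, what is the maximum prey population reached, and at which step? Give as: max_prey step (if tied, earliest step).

Answer: 34 3

Derivation:
Step 1: prey: 24+9-5=28; pred: 11+5-3=13
Step 2: prey: 28+11-7=32; pred: 13+7-3=17
Step 3: prey: 32+12-10=34; pred: 17+10-5=22
Step 4: prey: 34+13-14=33; pred: 22+14-6=30
Step 5: prey: 33+13-19=27; pred: 30+19-9=40
Step 6: prey: 27+10-21=16; pred: 40+21-12=49
Step 7: prey: 16+6-15=7; pred: 49+15-14=50
Step 8: prey: 7+2-7=2; pred: 50+7-15=42
Step 9: prey: 2+0-1=1; pred: 42+1-12=31
Step 10: prey: 1+0-0=1; pred: 31+0-9=22
Step 11: prey: 1+0-0=1; pred: 22+0-6=16
Step 12: prey: 1+0-0=1; pred: 16+0-4=12
Max prey = 34 at step 3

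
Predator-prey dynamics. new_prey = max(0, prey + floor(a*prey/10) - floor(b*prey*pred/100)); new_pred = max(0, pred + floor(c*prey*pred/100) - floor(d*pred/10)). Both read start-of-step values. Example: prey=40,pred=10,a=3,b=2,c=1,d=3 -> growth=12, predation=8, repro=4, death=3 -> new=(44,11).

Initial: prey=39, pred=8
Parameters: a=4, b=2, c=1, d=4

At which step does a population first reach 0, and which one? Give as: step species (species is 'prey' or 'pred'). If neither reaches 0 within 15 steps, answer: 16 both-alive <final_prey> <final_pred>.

Answer: 9 prey

Derivation:
Step 1: prey: 39+15-6=48; pred: 8+3-3=8
Step 2: prey: 48+19-7=60; pred: 8+3-3=8
Step 3: prey: 60+24-9=75; pred: 8+4-3=9
Step 4: prey: 75+30-13=92; pred: 9+6-3=12
Step 5: prey: 92+36-22=106; pred: 12+11-4=19
Step 6: prey: 106+42-40=108; pred: 19+20-7=32
Step 7: prey: 108+43-69=82; pred: 32+34-12=54
Step 8: prey: 82+32-88=26; pred: 54+44-21=77
Step 9: prey: 26+10-40=0; pred: 77+20-30=67
First extinction: prey at step 9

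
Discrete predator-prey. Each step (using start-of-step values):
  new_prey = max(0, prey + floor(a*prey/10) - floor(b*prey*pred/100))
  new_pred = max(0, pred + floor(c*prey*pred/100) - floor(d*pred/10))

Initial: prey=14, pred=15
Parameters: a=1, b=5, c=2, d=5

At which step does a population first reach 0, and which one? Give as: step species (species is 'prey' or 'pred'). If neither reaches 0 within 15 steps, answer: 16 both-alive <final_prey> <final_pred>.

Answer: 16 both-alive 2 1

Derivation:
Step 1: prey: 14+1-10=5; pred: 15+4-7=12
Step 2: prey: 5+0-3=2; pred: 12+1-6=7
Step 3: prey: 2+0-0=2; pred: 7+0-3=4
Step 4: prey: 2+0-0=2; pred: 4+0-2=2
Step 5: prey: 2+0-0=2; pred: 2+0-1=1
Step 6: prey: 2+0-0=2; pred: 1+0-0=1
Steps 7-15: state stable at prey=2, pred=1 (no change)
No extinction within 15 steps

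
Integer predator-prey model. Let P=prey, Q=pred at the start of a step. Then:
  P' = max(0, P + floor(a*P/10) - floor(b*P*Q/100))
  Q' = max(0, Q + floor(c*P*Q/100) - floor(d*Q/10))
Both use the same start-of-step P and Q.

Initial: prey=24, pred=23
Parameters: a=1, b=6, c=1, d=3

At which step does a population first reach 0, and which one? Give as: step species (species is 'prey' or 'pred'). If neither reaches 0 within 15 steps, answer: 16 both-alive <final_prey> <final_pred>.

Step 1: prey: 24+2-33=0; pred: 23+5-6=22
First extinction: prey at step 1

Answer: 1 prey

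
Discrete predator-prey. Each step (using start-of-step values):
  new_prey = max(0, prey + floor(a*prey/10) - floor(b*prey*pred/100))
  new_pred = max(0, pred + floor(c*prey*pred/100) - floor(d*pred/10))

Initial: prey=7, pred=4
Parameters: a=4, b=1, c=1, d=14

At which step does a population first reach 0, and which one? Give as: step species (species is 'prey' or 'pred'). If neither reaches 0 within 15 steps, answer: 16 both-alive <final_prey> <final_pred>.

Answer: 1 pred

Derivation:
Step 1: prey: 7+2-0=9; pred: 4+0-5=0
First extinction: pred at step 1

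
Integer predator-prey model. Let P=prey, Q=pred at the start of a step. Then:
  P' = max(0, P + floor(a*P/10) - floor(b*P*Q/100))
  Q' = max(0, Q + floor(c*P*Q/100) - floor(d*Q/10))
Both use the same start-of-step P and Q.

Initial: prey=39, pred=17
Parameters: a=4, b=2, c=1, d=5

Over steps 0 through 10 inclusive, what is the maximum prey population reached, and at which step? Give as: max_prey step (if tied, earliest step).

Answer: 82 8

Derivation:
Step 1: prey: 39+15-13=41; pred: 17+6-8=15
Step 2: prey: 41+16-12=45; pred: 15+6-7=14
Step 3: prey: 45+18-12=51; pred: 14+6-7=13
Step 4: prey: 51+20-13=58; pred: 13+6-6=13
Step 5: prey: 58+23-15=66; pred: 13+7-6=14
Step 6: prey: 66+26-18=74; pred: 14+9-7=16
Step 7: prey: 74+29-23=80; pred: 16+11-8=19
Step 8: prey: 80+32-30=82; pred: 19+15-9=25
Step 9: prey: 82+32-41=73; pred: 25+20-12=33
Step 10: prey: 73+29-48=54; pred: 33+24-16=41
Max prey = 82 at step 8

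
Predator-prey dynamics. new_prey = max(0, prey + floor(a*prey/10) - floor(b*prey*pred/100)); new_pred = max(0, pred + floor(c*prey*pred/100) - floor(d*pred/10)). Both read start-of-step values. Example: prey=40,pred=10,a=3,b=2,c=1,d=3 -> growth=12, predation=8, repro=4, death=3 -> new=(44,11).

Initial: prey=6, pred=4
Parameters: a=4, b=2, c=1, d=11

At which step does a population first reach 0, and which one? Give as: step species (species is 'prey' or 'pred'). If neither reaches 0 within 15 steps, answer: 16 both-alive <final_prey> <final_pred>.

Step 1: prey: 6+2-0=8; pred: 4+0-4=0
First extinction: pred at step 1

Answer: 1 pred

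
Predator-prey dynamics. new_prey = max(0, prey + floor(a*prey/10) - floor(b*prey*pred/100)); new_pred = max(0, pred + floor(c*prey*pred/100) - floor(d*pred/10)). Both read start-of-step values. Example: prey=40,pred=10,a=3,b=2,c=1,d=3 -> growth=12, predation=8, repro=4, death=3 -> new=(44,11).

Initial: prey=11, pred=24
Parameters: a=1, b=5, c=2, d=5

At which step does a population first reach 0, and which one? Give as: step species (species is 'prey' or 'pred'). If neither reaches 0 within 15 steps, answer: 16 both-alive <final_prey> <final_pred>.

Answer: 1 prey

Derivation:
Step 1: prey: 11+1-13=0; pred: 24+5-12=17
First extinction: prey at step 1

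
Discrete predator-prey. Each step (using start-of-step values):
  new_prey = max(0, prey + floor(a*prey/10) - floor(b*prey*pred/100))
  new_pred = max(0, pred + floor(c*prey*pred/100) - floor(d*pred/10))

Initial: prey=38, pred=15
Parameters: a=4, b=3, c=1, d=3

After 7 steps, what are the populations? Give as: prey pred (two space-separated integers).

Step 1: prey: 38+15-17=36; pred: 15+5-4=16
Step 2: prey: 36+14-17=33; pred: 16+5-4=17
Step 3: prey: 33+13-16=30; pred: 17+5-5=17
Step 4: prey: 30+12-15=27; pred: 17+5-5=17
Step 5: prey: 27+10-13=24; pred: 17+4-5=16
Step 6: prey: 24+9-11=22; pred: 16+3-4=15
Step 7: prey: 22+8-9=21; pred: 15+3-4=14

Answer: 21 14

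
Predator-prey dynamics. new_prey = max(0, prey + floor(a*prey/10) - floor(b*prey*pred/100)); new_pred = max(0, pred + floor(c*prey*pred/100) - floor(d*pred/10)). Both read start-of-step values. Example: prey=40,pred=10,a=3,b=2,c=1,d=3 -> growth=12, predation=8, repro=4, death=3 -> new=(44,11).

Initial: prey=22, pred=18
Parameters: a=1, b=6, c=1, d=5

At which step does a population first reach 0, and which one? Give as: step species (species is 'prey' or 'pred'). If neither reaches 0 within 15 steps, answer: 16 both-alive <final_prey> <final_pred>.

Answer: 16 both-alive 1 1

Derivation:
Step 1: prey: 22+2-23=1; pred: 18+3-9=12
Step 2: prey: 1+0-0=1; pred: 12+0-6=6
Step 3: prey: 1+0-0=1; pred: 6+0-3=3
Step 4: prey: 1+0-0=1; pred: 3+0-1=2
Step 5: prey: 1+0-0=1; pred: 2+0-1=1
Step 6: prey: 1+0-0=1; pred: 1+0-0=1
Steps 7-15: state stable at prey=1, pred=1 (no change)
No extinction within 15 steps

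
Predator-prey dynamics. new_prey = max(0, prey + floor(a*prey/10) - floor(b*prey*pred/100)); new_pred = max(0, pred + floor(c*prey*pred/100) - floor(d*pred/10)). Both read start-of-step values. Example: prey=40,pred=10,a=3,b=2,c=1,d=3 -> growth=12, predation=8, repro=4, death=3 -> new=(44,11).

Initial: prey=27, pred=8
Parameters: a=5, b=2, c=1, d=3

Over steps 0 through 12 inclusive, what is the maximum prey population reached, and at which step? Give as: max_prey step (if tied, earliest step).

Step 1: prey: 27+13-4=36; pred: 8+2-2=8
Step 2: prey: 36+18-5=49; pred: 8+2-2=8
Step 3: prey: 49+24-7=66; pred: 8+3-2=9
Step 4: prey: 66+33-11=88; pred: 9+5-2=12
Step 5: prey: 88+44-21=111; pred: 12+10-3=19
Step 6: prey: 111+55-42=124; pred: 19+21-5=35
Step 7: prey: 124+62-86=100; pred: 35+43-10=68
Step 8: prey: 100+50-136=14; pred: 68+68-20=116
Step 9: prey: 14+7-32=0; pred: 116+16-34=98
Step 10: prey: 0+0-0=0; pred: 98+0-29=69
Step 11: prey: 0+0-0=0; pred: 69+0-20=49
Step 12: prey: 0+0-0=0; pred: 49+0-14=35
Max prey = 124 at step 6

Answer: 124 6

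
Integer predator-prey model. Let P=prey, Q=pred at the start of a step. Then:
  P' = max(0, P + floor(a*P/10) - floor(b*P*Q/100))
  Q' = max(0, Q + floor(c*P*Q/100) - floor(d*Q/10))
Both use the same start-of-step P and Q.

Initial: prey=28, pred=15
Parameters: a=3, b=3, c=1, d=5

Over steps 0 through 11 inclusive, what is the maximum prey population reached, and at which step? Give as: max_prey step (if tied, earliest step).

Step 1: prey: 28+8-12=24; pred: 15+4-7=12
Step 2: prey: 24+7-8=23; pred: 12+2-6=8
Step 3: prey: 23+6-5=24; pred: 8+1-4=5
Step 4: prey: 24+7-3=28; pred: 5+1-2=4
Step 5: prey: 28+8-3=33; pred: 4+1-2=3
Step 6: prey: 33+9-2=40; pred: 3+0-1=2
Step 7: prey: 40+12-2=50; pred: 2+0-1=1
Step 8: prey: 50+15-1=64; pred: 1+0-0=1
Step 9: prey: 64+19-1=82; pred: 1+0-0=1
Step 10: prey: 82+24-2=104; pred: 1+0-0=1
Step 11: prey: 104+31-3=132; pred: 1+1-0=2
Max prey = 132 at step 11

Answer: 132 11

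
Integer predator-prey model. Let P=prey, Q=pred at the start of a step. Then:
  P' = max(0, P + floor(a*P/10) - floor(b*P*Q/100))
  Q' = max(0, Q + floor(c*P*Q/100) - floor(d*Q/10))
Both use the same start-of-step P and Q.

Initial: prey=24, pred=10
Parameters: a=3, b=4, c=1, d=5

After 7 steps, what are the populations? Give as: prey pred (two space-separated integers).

Step 1: prey: 24+7-9=22; pred: 10+2-5=7
Step 2: prey: 22+6-6=22; pred: 7+1-3=5
Step 3: prey: 22+6-4=24; pred: 5+1-2=4
Step 4: prey: 24+7-3=28; pred: 4+0-2=2
Step 5: prey: 28+8-2=34; pred: 2+0-1=1
Step 6: prey: 34+10-1=43; pred: 1+0-0=1
Step 7: prey: 43+12-1=54; pred: 1+0-0=1

Answer: 54 1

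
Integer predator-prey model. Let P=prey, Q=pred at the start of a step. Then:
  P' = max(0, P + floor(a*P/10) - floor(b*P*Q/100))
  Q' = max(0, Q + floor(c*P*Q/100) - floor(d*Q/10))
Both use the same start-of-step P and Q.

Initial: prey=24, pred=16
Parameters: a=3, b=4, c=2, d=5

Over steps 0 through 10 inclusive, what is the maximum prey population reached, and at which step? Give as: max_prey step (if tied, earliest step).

Step 1: prey: 24+7-15=16; pred: 16+7-8=15
Step 2: prey: 16+4-9=11; pred: 15+4-7=12
Step 3: prey: 11+3-5=9; pred: 12+2-6=8
Step 4: prey: 9+2-2=9; pred: 8+1-4=5
Step 5: prey: 9+2-1=10; pred: 5+0-2=3
Step 6: prey: 10+3-1=12; pred: 3+0-1=2
Step 7: prey: 12+3-0=15; pred: 2+0-1=1
Step 8: prey: 15+4-0=19; pred: 1+0-0=1
Step 9: prey: 19+5-0=24; pred: 1+0-0=1
Step 10: prey: 24+7-0=31; pred: 1+0-0=1
Max prey = 31 at step 10

Answer: 31 10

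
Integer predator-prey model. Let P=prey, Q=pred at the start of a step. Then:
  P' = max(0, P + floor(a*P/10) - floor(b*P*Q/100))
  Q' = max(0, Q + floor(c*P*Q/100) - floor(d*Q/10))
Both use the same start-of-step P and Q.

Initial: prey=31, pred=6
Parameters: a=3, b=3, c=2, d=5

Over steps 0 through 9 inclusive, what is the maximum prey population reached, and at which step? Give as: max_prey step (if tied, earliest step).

Step 1: prey: 31+9-5=35; pred: 6+3-3=6
Step 2: prey: 35+10-6=39; pred: 6+4-3=7
Step 3: prey: 39+11-8=42; pred: 7+5-3=9
Step 4: prey: 42+12-11=43; pred: 9+7-4=12
Step 5: prey: 43+12-15=40; pred: 12+10-6=16
Step 6: prey: 40+12-19=33; pred: 16+12-8=20
Step 7: prey: 33+9-19=23; pred: 20+13-10=23
Step 8: prey: 23+6-15=14; pred: 23+10-11=22
Step 9: prey: 14+4-9=9; pred: 22+6-11=17
Max prey = 43 at step 4

Answer: 43 4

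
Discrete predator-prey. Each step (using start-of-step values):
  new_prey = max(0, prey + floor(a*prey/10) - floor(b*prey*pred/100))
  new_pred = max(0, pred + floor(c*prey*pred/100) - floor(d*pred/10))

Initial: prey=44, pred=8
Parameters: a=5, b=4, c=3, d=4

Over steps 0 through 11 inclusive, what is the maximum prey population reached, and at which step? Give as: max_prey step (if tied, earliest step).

Answer: 52 1

Derivation:
Step 1: prey: 44+22-14=52; pred: 8+10-3=15
Step 2: prey: 52+26-31=47; pred: 15+23-6=32
Step 3: prey: 47+23-60=10; pred: 32+45-12=65
Step 4: prey: 10+5-26=0; pred: 65+19-26=58
Step 5: prey: 0+0-0=0; pred: 58+0-23=35
Step 6: prey: 0+0-0=0; pred: 35+0-14=21
Step 7: prey: 0+0-0=0; pred: 21+0-8=13
Step 8: prey: 0+0-0=0; pred: 13+0-5=8
Step 9: prey: 0+0-0=0; pred: 8+0-3=5
Step 10: prey: 0+0-0=0; pred: 5+0-2=3
Step 11: prey: 0+0-0=0; pred: 3+0-1=2
Max prey = 52 at step 1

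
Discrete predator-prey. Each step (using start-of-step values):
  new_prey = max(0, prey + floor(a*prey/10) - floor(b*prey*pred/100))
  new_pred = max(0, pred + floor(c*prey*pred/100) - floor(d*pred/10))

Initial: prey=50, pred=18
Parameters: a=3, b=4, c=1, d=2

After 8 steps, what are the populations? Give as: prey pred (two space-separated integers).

Step 1: prey: 50+15-36=29; pred: 18+9-3=24
Step 2: prey: 29+8-27=10; pred: 24+6-4=26
Step 3: prey: 10+3-10=3; pred: 26+2-5=23
Step 4: prey: 3+0-2=1; pred: 23+0-4=19
Step 5: prey: 1+0-0=1; pred: 19+0-3=16
Step 6: prey: 1+0-0=1; pred: 16+0-3=13
Step 7: prey: 1+0-0=1; pred: 13+0-2=11
Step 8: prey: 1+0-0=1; pred: 11+0-2=9

Answer: 1 9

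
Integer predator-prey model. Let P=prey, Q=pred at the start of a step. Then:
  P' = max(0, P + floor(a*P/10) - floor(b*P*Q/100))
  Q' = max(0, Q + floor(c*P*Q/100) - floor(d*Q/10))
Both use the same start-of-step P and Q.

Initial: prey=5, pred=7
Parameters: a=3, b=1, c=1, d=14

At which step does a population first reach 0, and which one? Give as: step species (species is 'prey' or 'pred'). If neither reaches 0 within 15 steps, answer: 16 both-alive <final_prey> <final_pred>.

Answer: 1 pred

Derivation:
Step 1: prey: 5+1-0=6; pred: 7+0-9=0
First extinction: pred at step 1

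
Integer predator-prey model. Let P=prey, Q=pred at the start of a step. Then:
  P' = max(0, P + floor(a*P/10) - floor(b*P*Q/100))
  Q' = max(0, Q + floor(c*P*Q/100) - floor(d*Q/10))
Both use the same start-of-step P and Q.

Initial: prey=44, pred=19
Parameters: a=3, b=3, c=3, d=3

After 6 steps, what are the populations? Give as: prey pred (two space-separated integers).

Step 1: prey: 44+13-25=32; pred: 19+25-5=39
Step 2: prey: 32+9-37=4; pred: 39+37-11=65
Step 3: prey: 4+1-7=0; pred: 65+7-19=53
Step 4: prey: 0+0-0=0; pred: 53+0-15=38
Step 5: prey: 0+0-0=0; pred: 38+0-11=27
Step 6: prey: 0+0-0=0; pred: 27+0-8=19

Answer: 0 19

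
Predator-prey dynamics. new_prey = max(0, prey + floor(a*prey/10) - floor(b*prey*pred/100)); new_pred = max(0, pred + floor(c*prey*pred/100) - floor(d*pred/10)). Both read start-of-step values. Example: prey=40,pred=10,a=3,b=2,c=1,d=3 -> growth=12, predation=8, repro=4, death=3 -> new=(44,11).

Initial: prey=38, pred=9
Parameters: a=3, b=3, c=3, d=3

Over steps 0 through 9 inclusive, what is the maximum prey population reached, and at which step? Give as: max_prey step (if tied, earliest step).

Step 1: prey: 38+11-10=39; pred: 9+10-2=17
Step 2: prey: 39+11-19=31; pred: 17+19-5=31
Step 3: prey: 31+9-28=12; pred: 31+28-9=50
Step 4: prey: 12+3-18=0; pred: 50+18-15=53
Step 5: prey: 0+0-0=0; pred: 53+0-15=38
Step 6: prey: 0+0-0=0; pred: 38+0-11=27
Step 7: prey: 0+0-0=0; pred: 27+0-8=19
Step 8: prey: 0+0-0=0; pred: 19+0-5=14
Step 9: prey: 0+0-0=0; pred: 14+0-4=10
Max prey = 39 at step 1

Answer: 39 1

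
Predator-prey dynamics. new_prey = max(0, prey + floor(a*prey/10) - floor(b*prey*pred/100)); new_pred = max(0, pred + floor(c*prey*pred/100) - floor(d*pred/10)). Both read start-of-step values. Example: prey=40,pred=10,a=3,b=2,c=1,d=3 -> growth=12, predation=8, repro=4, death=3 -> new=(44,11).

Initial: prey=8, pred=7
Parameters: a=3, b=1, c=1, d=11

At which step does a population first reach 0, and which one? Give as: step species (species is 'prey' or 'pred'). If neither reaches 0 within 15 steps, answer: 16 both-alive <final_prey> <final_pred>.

Answer: 1 pred

Derivation:
Step 1: prey: 8+2-0=10; pred: 7+0-7=0
First extinction: pred at step 1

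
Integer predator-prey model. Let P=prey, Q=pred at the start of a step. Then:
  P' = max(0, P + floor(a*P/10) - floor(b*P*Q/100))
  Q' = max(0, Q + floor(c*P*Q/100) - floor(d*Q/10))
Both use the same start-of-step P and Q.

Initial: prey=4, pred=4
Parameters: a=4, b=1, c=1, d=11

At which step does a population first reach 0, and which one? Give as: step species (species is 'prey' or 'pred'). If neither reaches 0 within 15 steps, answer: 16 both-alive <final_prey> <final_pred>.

Step 1: prey: 4+1-0=5; pred: 4+0-4=0
First extinction: pred at step 1

Answer: 1 pred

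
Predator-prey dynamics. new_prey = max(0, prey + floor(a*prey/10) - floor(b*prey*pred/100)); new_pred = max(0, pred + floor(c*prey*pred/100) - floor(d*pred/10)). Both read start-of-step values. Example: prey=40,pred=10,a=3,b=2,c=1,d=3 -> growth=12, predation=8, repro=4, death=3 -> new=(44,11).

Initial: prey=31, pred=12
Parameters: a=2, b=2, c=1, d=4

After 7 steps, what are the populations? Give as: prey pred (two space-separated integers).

Answer: 38 7

Derivation:
Step 1: prey: 31+6-7=30; pred: 12+3-4=11
Step 2: prey: 30+6-6=30; pred: 11+3-4=10
Step 3: prey: 30+6-6=30; pred: 10+3-4=9
Step 4: prey: 30+6-5=31; pred: 9+2-3=8
Step 5: prey: 31+6-4=33; pred: 8+2-3=7
Step 6: prey: 33+6-4=35; pred: 7+2-2=7
Step 7: prey: 35+7-4=38; pred: 7+2-2=7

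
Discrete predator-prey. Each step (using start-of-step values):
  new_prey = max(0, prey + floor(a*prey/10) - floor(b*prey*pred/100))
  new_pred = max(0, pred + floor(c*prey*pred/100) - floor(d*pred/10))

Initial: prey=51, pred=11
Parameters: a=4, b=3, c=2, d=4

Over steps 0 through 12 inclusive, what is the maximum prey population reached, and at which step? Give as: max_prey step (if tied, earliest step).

Answer: 55 1

Derivation:
Step 1: prey: 51+20-16=55; pred: 11+11-4=18
Step 2: prey: 55+22-29=48; pred: 18+19-7=30
Step 3: prey: 48+19-43=24; pred: 30+28-12=46
Step 4: prey: 24+9-33=0; pred: 46+22-18=50
Step 5: prey: 0+0-0=0; pred: 50+0-20=30
Step 6: prey: 0+0-0=0; pred: 30+0-12=18
Step 7: prey: 0+0-0=0; pred: 18+0-7=11
Step 8: prey: 0+0-0=0; pred: 11+0-4=7
Step 9: prey: 0+0-0=0; pred: 7+0-2=5
Step 10: prey: 0+0-0=0; pred: 5+0-2=3
Step 11: prey: 0+0-0=0; pred: 3+0-1=2
Step 12: prey: 0+0-0=0; pred: 2+0-0=2
Max prey = 55 at step 1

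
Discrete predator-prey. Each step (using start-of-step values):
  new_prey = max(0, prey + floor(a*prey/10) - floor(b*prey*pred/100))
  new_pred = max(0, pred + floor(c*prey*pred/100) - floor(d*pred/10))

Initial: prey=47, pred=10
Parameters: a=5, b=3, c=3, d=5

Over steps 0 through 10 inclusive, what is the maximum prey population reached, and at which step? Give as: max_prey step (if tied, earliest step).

Step 1: prey: 47+23-14=56; pred: 10+14-5=19
Step 2: prey: 56+28-31=53; pred: 19+31-9=41
Step 3: prey: 53+26-65=14; pred: 41+65-20=86
Step 4: prey: 14+7-36=0; pred: 86+36-43=79
Step 5: prey: 0+0-0=0; pred: 79+0-39=40
Step 6: prey: 0+0-0=0; pred: 40+0-20=20
Step 7: prey: 0+0-0=0; pred: 20+0-10=10
Step 8: prey: 0+0-0=0; pred: 10+0-5=5
Step 9: prey: 0+0-0=0; pred: 5+0-2=3
Step 10: prey: 0+0-0=0; pred: 3+0-1=2
Max prey = 56 at step 1

Answer: 56 1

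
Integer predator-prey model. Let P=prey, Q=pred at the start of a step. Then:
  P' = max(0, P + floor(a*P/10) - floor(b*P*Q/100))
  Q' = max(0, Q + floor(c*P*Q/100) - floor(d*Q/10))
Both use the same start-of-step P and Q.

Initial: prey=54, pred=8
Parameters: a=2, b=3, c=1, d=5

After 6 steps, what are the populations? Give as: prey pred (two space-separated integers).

Step 1: prey: 54+10-12=52; pred: 8+4-4=8
Step 2: prey: 52+10-12=50; pred: 8+4-4=8
Step 3: prey: 50+10-12=48; pred: 8+4-4=8
Step 4: prey: 48+9-11=46; pred: 8+3-4=7
Step 5: prey: 46+9-9=46; pred: 7+3-3=7
Step 6: prey: 46+9-9=46; pred: 7+3-3=7

Answer: 46 7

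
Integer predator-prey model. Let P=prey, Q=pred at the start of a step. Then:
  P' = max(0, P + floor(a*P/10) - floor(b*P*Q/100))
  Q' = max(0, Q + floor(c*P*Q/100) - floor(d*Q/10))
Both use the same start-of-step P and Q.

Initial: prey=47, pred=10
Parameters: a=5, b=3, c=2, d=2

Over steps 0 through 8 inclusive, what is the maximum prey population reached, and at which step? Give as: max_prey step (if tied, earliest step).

Answer: 56 1

Derivation:
Step 1: prey: 47+23-14=56; pred: 10+9-2=17
Step 2: prey: 56+28-28=56; pred: 17+19-3=33
Step 3: prey: 56+28-55=29; pred: 33+36-6=63
Step 4: prey: 29+14-54=0; pred: 63+36-12=87
Step 5: prey: 0+0-0=0; pred: 87+0-17=70
Step 6: prey: 0+0-0=0; pred: 70+0-14=56
Step 7: prey: 0+0-0=0; pred: 56+0-11=45
Step 8: prey: 0+0-0=0; pred: 45+0-9=36
Max prey = 56 at step 1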